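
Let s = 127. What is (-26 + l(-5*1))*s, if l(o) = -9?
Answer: -4445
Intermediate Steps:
(-26 + l(-5*1))*s = (-26 - 9)*127 = -35*127 = -4445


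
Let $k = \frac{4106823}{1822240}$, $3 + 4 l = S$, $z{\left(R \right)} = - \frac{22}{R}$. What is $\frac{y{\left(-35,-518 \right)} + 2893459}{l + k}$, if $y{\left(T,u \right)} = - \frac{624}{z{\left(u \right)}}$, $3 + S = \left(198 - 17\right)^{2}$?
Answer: $\frac{8243405838560}{23455102979} \approx 351.45$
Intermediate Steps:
$S = 32758$ ($S = -3 + \left(198 - 17\right)^{2} = -3 + 181^{2} = -3 + 32761 = 32758$)
$l = \frac{32755}{4}$ ($l = - \frac{3}{4} + \frac{1}{4} \cdot 32758 = - \frac{3}{4} + \frac{16379}{2} = \frac{32755}{4} \approx 8188.8$)
$y{\left(T,u \right)} = \frac{312 u}{11}$ ($y{\left(T,u \right)} = - \frac{624}{\left(-22\right) \frac{1}{u}} = - 624 \left(- \frac{u}{22}\right) = \frac{312 u}{11}$)
$k = \frac{586689}{260320}$ ($k = 4106823 \cdot \frac{1}{1822240} = \frac{586689}{260320} \approx 2.2537$)
$\frac{y{\left(-35,-518 \right)} + 2893459}{l + k} = \frac{\frac{312}{11} \left(-518\right) + 2893459}{\frac{32755}{4} + \frac{586689}{260320}} = \frac{- \frac{161616}{11} + 2893459}{\frac{2132282089}{260320}} = \frac{31666433}{11} \cdot \frac{260320}{2132282089} = \frac{8243405838560}{23455102979}$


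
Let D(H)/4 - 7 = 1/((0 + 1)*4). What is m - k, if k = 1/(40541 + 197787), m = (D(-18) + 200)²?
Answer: 12498158647/238328 ≈ 52441.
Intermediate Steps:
D(H) = 29 (D(H) = 28 + 4/(((0 + 1)*4)) = 28 + 4/((1*4)) = 28 + 4/4 = 28 + 4*(¼) = 28 + 1 = 29)
m = 52441 (m = (29 + 200)² = 229² = 52441)
k = 1/238328 ≈ 4.1959e-6
m - k = 52441 - 1*1/238328 = 52441 - 1/238328 = 12498158647/238328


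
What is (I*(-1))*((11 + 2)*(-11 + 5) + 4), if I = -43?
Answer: -3182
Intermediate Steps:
(I*(-1))*((11 + 2)*(-11 + 5) + 4) = (-43*(-1))*((11 + 2)*(-11 + 5) + 4) = 43*(13*(-6) + 4) = 43*(-78 + 4) = 43*(-74) = -3182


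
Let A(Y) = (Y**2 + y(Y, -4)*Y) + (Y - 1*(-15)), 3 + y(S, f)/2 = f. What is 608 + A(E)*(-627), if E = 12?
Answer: -1273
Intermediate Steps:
y(S, f) = -6 + 2*f
A(Y) = 15 + Y**2 - 13*Y (A(Y) = (Y**2 + (-6 + 2*(-4))*Y) + (Y - 1*(-15)) = (Y**2 + (-6 - 8)*Y) + (Y + 15) = (Y**2 - 14*Y) + (15 + Y) = 15 + Y**2 - 13*Y)
608 + A(E)*(-627) = 608 + (15 + 12**2 - 13*12)*(-627) = 608 + (15 + 144 - 156)*(-627) = 608 + 3*(-627) = 608 - 1881 = -1273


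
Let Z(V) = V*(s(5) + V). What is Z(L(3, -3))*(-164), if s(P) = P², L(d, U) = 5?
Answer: -24600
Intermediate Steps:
Z(V) = V*(25 + V) (Z(V) = V*(5² + V) = V*(25 + V))
Z(L(3, -3))*(-164) = (5*(25 + 5))*(-164) = (5*30)*(-164) = 150*(-164) = -24600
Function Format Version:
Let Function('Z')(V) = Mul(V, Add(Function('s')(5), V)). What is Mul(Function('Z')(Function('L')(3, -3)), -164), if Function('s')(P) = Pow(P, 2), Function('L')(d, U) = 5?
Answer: -24600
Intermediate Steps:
Function('Z')(V) = Mul(V, Add(25, V)) (Function('Z')(V) = Mul(V, Add(Pow(5, 2), V)) = Mul(V, Add(25, V)))
Mul(Function('Z')(Function('L')(3, -3)), -164) = Mul(Mul(5, Add(25, 5)), -164) = Mul(Mul(5, 30), -164) = Mul(150, -164) = -24600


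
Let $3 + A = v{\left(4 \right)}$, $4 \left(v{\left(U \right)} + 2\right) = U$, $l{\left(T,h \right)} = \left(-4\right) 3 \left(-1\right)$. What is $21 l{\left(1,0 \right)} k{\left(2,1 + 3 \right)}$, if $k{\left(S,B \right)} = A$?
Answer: $-1008$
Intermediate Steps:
$l{\left(T,h \right)} = 12$ ($l{\left(T,h \right)} = \left(-12\right) \left(-1\right) = 12$)
$v{\left(U \right)} = -2 + \frac{U}{4}$
$A = -4$ ($A = -3 + \left(-2 + \frac{1}{4} \cdot 4\right) = -3 + \left(-2 + 1\right) = -3 - 1 = -4$)
$k{\left(S,B \right)} = -4$
$21 l{\left(1,0 \right)} k{\left(2,1 + 3 \right)} = 21 \cdot 12 \left(-4\right) = 252 \left(-4\right) = -1008$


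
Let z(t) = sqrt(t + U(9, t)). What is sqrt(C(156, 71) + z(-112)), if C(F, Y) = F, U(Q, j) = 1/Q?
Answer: sqrt(1404 + 3*I*sqrt(1007))/3 ≈ 12.497 + 0.42321*I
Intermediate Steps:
z(t) = sqrt(1/9 + t) (z(t) = sqrt(t + 1/9) = sqrt(1/9 + t))
sqrt(C(156, 71) + z(-112)) = sqrt(156 + sqrt(1 + 9*(-112))/3) = sqrt(156 + sqrt(1 - 1008)/3) = sqrt(156 + sqrt(-1007)/3) = sqrt(156 + (I*sqrt(1007))/3) = sqrt(156 + I*sqrt(1007)/3)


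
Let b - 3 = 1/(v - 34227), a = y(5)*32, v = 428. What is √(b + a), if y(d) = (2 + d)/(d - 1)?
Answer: 2*√16849984465/33799 ≈ 7.6811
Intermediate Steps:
y(d) = (2 + d)/(-1 + d)
a = 56 (a = ((2 + 5)/(-1 + 5))*32 = (7/4)*32 = 56)
b = 101396/33799 (b = 3 + 1/(428 - 34227) = 3 + 1/(-33799) = 3 - 1/33799 = 101396/33799 ≈ 3.0000)
√(b + a) = √(101396/33799 + 56) = √(1994140/33799) = 2*√16849984465/33799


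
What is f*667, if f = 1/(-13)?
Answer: -667/13 ≈ -51.308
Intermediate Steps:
f = -1/13 ≈ -0.076923
f*667 = -1/13*667 = -667/13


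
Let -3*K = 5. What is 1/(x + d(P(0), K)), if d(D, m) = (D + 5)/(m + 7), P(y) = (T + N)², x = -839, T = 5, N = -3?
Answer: -16/13397 ≈ -0.0011943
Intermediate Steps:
K = -5/3 (K = -⅓*5 = -5/3 ≈ -1.6667)
P(y) = 4 (P(y) = (5 - 3)² = 2² = 4)
d(D, m) = (5 + D)/(7 + m)
1/(x + d(P(0), K)) = 1/(-839 + (5 + 4)/(7 - 5/3)) = 1/(-839 + 9/(16/3)) = 1/(-839 + (3/16)*9) = 1/(-839 + 27/16) = 1/(-13397/16) = -16/13397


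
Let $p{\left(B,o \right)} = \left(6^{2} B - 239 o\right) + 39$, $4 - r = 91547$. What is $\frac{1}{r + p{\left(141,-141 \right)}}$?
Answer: $- \frac{1}{52729} \approx -1.8965 \cdot 10^{-5}$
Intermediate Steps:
$r = -91543$ ($r = 4 - 91547 = -91543$)
$p{\left(B,o \right)} = 39 - 239 o + 36 B$ ($p{\left(B,o \right)} = \left(36 B - 239 o\right) + 39 = \left(- 239 o + 36 B\right) + 39 = 39 - 239 o + 36 B$)
$\frac{1}{r + p{\left(141,-141 \right)}} = \frac{1}{-91543 + \left(39 - -33699 + 36 \cdot 141\right)} = \frac{1}{-91543 + \left(39 + 33699 + 5076\right)} = \frac{1}{-91543 + 38814} = \frac{1}{-52729} = - \frac{1}{52729}$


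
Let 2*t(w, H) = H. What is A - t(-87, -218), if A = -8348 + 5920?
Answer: -2319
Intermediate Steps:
t(w, H) = H/2
A = -2428
A - t(-87, -218) = -2428 - (-218)/2 = -2428 - 1*(-109) = -2428 + 109 = -2319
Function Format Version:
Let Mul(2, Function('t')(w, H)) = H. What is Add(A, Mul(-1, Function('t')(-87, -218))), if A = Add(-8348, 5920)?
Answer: -2319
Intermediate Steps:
Function('t')(w, H) = Mul(Rational(1, 2), H)
A = -2428
Add(A, Mul(-1, Function('t')(-87, -218))) = Add(-2428, Mul(-1, Mul(Rational(1, 2), -218))) = Add(-2428, Mul(-1, -109)) = Add(-2428, 109) = -2319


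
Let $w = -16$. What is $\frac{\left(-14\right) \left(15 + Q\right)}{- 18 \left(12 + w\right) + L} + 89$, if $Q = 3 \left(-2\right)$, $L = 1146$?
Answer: $\frac{2578}{29} \approx 88.896$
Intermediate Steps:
$Q = -6$
$\frac{\left(-14\right) \left(15 + Q\right)}{- 18 \left(12 + w\right) + L} + 89 = \frac{\left(-14\right) \left(15 - 6\right)}{- 18 \left(12 - 16\right) + 1146} + 89 = \frac{\left(-14\right) 9}{\left(-18\right) \left(-4\right) + 1146} + 89 = - \frac{126}{72 + 1146} + 89 = - \frac{126}{1218} + 89 = \left(-126\right) \frac{1}{1218} + 89 = - \frac{3}{29} + 89 = \frac{2578}{29}$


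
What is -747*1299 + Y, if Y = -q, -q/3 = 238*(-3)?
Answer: -972495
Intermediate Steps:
q = 2142 (q = -714*(-3) = -3*(-714) = 2142)
Y = -2142 (Y = -1*2142 = -2142)
-747*1299 + Y = -747*1299 - 2142 = -970353 - 2142 = -972495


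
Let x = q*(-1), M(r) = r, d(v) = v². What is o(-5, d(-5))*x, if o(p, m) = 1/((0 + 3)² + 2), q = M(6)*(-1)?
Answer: 6/11 ≈ 0.54545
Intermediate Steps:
q = -6 (q = 6*(-1) = -6)
x = 6 (x = -6*(-1) = 6)
o(p, m) = 1/11 (o(p, m) = 1/(3² + 2) = 1/(9 + 2) = 1/11)
o(-5, d(-5))*x = (1/11)*6 = 6/11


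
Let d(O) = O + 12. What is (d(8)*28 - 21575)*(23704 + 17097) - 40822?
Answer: -857473837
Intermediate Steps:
d(O) = 12 + O
(d(8)*28 - 21575)*(23704 + 17097) - 40822 = ((12 + 8)*28 - 21575)*(23704 + 17097) - 40822 = (20*28 - 21575)*40801 - 40822 = (560 - 21575)*40801 - 40822 = -21015*40801 - 40822 = -857433015 - 40822 = -857473837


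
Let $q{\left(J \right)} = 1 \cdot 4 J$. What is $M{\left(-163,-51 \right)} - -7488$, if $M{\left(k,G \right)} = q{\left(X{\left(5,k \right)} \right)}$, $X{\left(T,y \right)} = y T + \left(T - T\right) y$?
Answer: $4228$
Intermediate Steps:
$X{\left(T,y \right)} = T y$ ($X{\left(T,y \right)} = T y + 0 y = T y + 0 = T y$)
$q{\left(J \right)} = 4 J$
$M{\left(k,G \right)} = 20 k$ ($M{\left(k,G \right)} = 4 \cdot 5 k = 20 k$)
$M{\left(-163,-51 \right)} - -7488 = 20 \left(-163\right) - -7488 = -3260 + 7488 = 4228$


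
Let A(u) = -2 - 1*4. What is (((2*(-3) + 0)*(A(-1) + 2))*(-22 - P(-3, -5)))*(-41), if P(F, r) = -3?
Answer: 18696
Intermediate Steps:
A(u) = -6 (A(u) = -2 - 4 = -6)
(((2*(-3) + 0)*(A(-1) + 2))*(-22 - P(-3, -5)))*(-41) = (((2*(-3) + 0)*(-6 + 2))*(-22 - 1*(-3)))*(-41) = (((-6 + 0)*(-4))*(-22 + 3))*(-41) = (-6*(-4)*(-19))*(-41) = (24*(-19))*(-41) = -456*(-41) = 18696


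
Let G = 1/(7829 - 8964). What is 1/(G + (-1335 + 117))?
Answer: -1135/1382431 ≈ -0.00082102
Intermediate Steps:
G = -1/1135 (G = 1/(-1135) = -1/1135 ≈ -0.00088106)
1/(G + (-1335 + 117)) = 1/(-1/1135 + (-1335 + 117)) = 1/(-1/1135 - 1218) = 1/(-1382431/1135) = -1135/1382431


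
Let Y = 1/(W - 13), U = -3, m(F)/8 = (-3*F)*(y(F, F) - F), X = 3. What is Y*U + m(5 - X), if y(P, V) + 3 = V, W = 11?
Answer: 291/2 ≈ 145.50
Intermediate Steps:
y(P, V) = -3 + V
m(F) = 72*F (m(F) = 8*((-3*F)*((-3 + F) - F)) = 8*(-3*F*(-3)) = 8*(9*F) = 72*F)
Y = -1/2 (Y = 1/(11 - 13) = 1/(-2) = -1/2 ≈ -0.50000)
Y*U + m(5 - X) = -1/2*(-3) + 72*(5 - 1*3) = 3/2 + 72*(5 - 3) = 3/2 + 72*2 = 3/2 + 144 = 291/2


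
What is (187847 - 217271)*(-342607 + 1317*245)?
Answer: 586773408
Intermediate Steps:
(187847 - 217271)*(-342607 + 1317*245) = -29424*(-342607 + 322665) = -29424*(-19942) = 586773408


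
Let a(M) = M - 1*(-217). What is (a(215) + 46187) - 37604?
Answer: 9015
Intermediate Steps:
a(M) = 217 + M (a(M) = M + 217 = 217 + M)
(a(215) + 46187) - 37604 = ((217 + 215) + 46187) - 37604 = (432 + 46187) - 37604 = 46619 - 37604 = 9015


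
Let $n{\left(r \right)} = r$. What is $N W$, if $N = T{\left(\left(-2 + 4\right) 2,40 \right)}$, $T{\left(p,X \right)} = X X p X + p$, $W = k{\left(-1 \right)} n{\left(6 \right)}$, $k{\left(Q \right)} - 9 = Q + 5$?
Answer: $19968312$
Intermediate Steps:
$k{\left(Q \right)} = 14 + Q$ ($k{\left(Q \right)} = 9 + \left(Q + 5\right) = 9 + \left(5 + Q\right) = 14 + Q$)
$W = 78$ ($W = \left(14 - 1\right) 6 = 13 \cdot 6 = 78$)
$T{\left(p,X \right)} = p + p X^{3}$ ($T{\left(p,X \right)} = X^{2} p X + p = p X^{2} X + p = p X^{3} + p = p + p X^{3}$)
$N = 256004$ ($N = \left(-2 + 4\right) 2 \left(1 + 40^{3}\right) = 2 \cdot 2 \left(1 + 64000\right) = 4 \cdot 64001 = 256004$)
$N W = 256004 \cdot 78 = 19968312$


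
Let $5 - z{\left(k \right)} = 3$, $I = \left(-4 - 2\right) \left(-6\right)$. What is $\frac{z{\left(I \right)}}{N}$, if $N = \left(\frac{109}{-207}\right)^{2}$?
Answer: $\frac{85698}{11881} \approx 7.213$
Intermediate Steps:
$I = 36$ ($I = \left(-6\right) \left(-6\right) = 36$)
$z{\left(k \right)} = 2$ ($z{\left(k \right)} = 5 - 3 = 2$)
$N = \frac{11881}{42849}$ ($N = \left(109 \left(- \frac{1}{207}\right)\right)^{2} = \left(- \frac{109}{207}\right)^{2} = \frac{11881}{42849} \approx 0.27728$)
$\frac{z{\left(I \right)}}{N} = \frac{2}{\frac{11881}{42849}} = 2 \cdot \frac{42849}{11881} = \frac{85698}{11881}$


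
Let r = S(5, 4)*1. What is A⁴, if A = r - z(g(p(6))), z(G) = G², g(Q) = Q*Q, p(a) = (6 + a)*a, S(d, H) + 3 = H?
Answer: 521578736867811814522849050625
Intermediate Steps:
S(d, H) = -3 + H
p(a) = a*(6 + a)
g(Q) = Q²
r = 1 (r = (-3 + 4)*1 = 1*1 = 1)
A = -26873855 (A = 1 - ((6*(6 + 6))²)² = 1 - ((6*12)²)² = 1 - (72²)² = 1 - 1*5184² = 1 - 1*26873856 = 1 - 26873856 = -26873855)
A⁴ = (-26873855)⁴ = 521578736867811814522849050625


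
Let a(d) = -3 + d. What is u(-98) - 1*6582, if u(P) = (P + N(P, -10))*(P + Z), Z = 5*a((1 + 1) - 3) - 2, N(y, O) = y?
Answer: 16938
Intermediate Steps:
Z = -22 (Z = 5*(-3 + ((1 + 1) - 3)) - 2 = 5*(-3 + (2 - 3)) - 2 = 5*(-3 - 1) - 2 = 5*(-4) - 2 = -20 - 2 = -22)
u(P) = 2*P*(-22 + P) (u(P) = (P + P)*(P - 22) = (2*P)*(-22 + P) = 2*P*(-22 + P))
u(-98) - 1*6582 = 2*(-98)*(-22 - 98) - 1*6582 = 2*(-98)*(-120) - 6582 = 23520 - 6582 = 16938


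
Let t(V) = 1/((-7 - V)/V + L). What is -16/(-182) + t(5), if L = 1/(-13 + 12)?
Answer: -319/1547 ≈ -0.20621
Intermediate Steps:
L = -1 (L = 1/(-1) = -1)
t(V) = 1/(-1 + (-7 - V)/V) (t(V) = 1/((-7 - V)/V - 1) = 1/(-1 + (-7 - V)/V))
-16/(-182) + t(5) = -16/(-182) - 1*5/(7 + 2*5) = -1/182*(-16) - 1*5/(7 + 10) = 8/91 - 1*5/17 = 8/91 - 1*5*1/17 = 8/91 - 5/17 = -319/1547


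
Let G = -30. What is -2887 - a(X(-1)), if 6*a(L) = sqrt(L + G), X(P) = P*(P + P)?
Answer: -2887 - I*sqrt(7)/3 ≈ -2887.0 - 0.88192*I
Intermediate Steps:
X(P) = 2*P**2 (X(P) = P*(2*P) = 2*P**2)
a(L) = sqrt(-30 + L)/6 (a(L) = sqrt(L - 30)/6 = sqrt(-30 + L)/6)
-2887 - a(X(-1)) = -2887 - sqrt(-30 + 2*(-1)**2)/6 = -2887 - sqrt(-30 + 2*1)/6 = -2887 - sqrt(-30 + 2)/6 = -2887 - sqrt(-28)/6 = -2887 - 2*I*sqrt(7)/6 = -2887 - I*sqrt(7)/3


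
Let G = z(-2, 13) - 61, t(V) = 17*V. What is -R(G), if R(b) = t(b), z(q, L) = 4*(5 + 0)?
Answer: 697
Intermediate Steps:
z(q, L) = 20 (z(q, L) = 4*5 = 20)
G = -41 (G = 20 - 61 = -41)
R(b) = 17*b
-R(G) = -17*(-41) = -1*(-697) = 697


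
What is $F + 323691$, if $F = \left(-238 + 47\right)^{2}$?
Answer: $360172$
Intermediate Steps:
$F = 36481$ ($F = \left(-191\right)^{2} = 36481$)
$F + 323691 = 36481 + 323691 = 360172$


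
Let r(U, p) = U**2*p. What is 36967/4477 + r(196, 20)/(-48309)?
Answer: -1653929837/216279393 ≈ -7.6472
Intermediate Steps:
r(U, p) = p*U**2
36967/4477 + r(196, 20)/(-48309) = 36967/4477 + (20*196**2)/(-48309) = 36967*(1/4477) + (20*38416)*(-1/48309) = 36967/4477 + 768320*(-1/48309) = 36967/4477 - 768320/48309 = -1653929837/216279393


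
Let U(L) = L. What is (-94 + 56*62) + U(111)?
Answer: 3489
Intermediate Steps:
(-94 + 56*62) + U(111) = (-94 + 56*62) + 111 = (-94 + 3472) + 111 = 3378 + 111 = 3489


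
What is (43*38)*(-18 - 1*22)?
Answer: -65360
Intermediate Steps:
(43*38)*(-18 - 1*22) = 1634*(-18 - 22) = 1634*(-40) = -65360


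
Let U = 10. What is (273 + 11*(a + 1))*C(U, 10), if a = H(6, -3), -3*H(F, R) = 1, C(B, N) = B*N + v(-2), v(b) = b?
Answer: 82418/3 ≈ 27473.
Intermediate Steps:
C(B, N) = -2 + B*N (C(B, N) = B*N - 2 = -2 + B*N)
H(F, R) = -⅓ (H(F, R) = -⅓*1 = -⅓)
a = -⅓ ≈ -0.33333
(273 + 11*(a + 1))*C(U, 10) = (273 + 11*(-⅓ + 1))*(-2 + 10*10) = (273 + 11*(⅔))*(-2 + 100) = (273 + 22/3)*98 = (841/3)*98 = 82418/3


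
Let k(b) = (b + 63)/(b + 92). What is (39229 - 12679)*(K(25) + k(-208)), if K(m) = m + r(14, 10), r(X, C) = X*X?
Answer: 11801475/2 ≈ 5.9007e+6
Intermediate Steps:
r(X, C) = X²
k(b) = (63 + b)/(92 + b)
K(m) = 196 + m (K(m) = m + 14² = m + 196 = 196 + m)
(39229 - 12679)*(K(25) + k(-208)) = (39229 - 12679)*((196 + 25) + (63 - 208)/(92 - 208)) = 26550*(221 - 145/(-116)) = 26550*(221 - 1/116*(-145)) = 26550*(221 + 5/4) = 26550*(889/4) = 11801475/2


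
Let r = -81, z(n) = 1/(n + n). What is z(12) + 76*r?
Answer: -147743/24 ≈ -6156.0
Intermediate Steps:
z(n) = 1/(2*n)
z(12) + 76*r = (1/2)/12 + 76*(-81) = (1/2)*(1/12) - 6156 = 1/24 - 6156 = -147743/24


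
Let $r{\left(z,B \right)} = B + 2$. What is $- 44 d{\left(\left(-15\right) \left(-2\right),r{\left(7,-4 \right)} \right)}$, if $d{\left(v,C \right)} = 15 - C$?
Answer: $-748$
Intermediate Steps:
$r{\left(z,B \right)} = 2 + B$
$- 44 d{\left(\left(-15\right) \left(-2\right),r{\left(7,-4 \right)} \right)} = - 44 \left(15 - \left(2 - 4\right)\right) = - 44 \left(15 - -2\right) = - 44 \left(15 + 2\right) = \left(-44\right) 17 = -748$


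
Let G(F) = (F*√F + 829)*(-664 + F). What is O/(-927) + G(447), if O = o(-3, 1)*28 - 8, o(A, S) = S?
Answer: -166760831/927 - 96999*√447 ≈ -2.2307e+6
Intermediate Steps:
O = 20 (O = 1*28 - 8 = 28 - 8 = 20)
G(F) = (-664 + F)*(829 + F^(3/2)) (G(F) = (F^(3/2) + 829)*(-664 + F) = (829 + F^(3/2))*(-664 + F) = (-664 + F)*(829 + F^(3/2)))
O/(-927) + G(447) = 20/(-927) + (-550456 + 447^(5/2) - 296808*√447 + 829*447) = 20*(-1/927) + (-550456 + 199809*√447 - 296808*√447 + 370563) = -20/927 + (-550456 + 199809*√447 - 296808*√447 + 370563) = -20/927 + (-179893 - 96999*√447) = -166760831/927 - 96999*√447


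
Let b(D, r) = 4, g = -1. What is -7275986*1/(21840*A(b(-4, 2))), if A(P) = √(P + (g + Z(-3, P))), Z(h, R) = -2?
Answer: -3637993/10920 ≈ -333.15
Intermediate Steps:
A(P) = √(-3 + P) (A(P) = √(P + (-1 - 2)) = √(P - 3) = √(-3 + P))
-7275986*1/(21840*A(b(-4, 2))) = -7275986*1/(21840*√(-3 + 4)) = -7275986/((105*√1)*208) = -7275986/((105*1)*208) = -7275986/(105*208) = -7275986/21840 = -7275986*1/21840 = -3637993/10920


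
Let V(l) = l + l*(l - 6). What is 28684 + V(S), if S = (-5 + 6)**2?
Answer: 28680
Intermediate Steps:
S = 1 (S = 1**2 = 1)
V(l) = l + l*(-6 + l)
28684 + V(S) = 28684 + 1*(-5 + 1) = 28684 + 1*(-4) = 28684 - 4 = 28680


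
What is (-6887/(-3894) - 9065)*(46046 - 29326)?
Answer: -26822089480/177 ≈ -1.5154e+8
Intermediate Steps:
(-6887/(-3894) - 9065)*(46046 - 29326) = (-6887*(-1/3894) - 9065)*16720 = (6887/3894 - 9065)*16720 = -35292223/3894*16720 = -26822089480/177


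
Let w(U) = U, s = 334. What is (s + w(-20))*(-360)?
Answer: -113040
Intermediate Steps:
(s + w(-20))*(-360) = (334 - 20)*(-360) = 314*(-360) = -113040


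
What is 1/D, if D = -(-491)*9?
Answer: 1/4419 ≈ 0.00022630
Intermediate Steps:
D = 4419 (D = -491*(-9) = 4419)
1/D = 1/4419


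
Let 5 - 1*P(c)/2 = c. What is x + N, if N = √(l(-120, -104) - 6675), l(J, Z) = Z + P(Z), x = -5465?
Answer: -5465 + 81*I ≈ -5465.0 + 81.0*I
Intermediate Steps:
P(c) = 10 - 2*c
l(J, Z) = 10 - Z (l(J, Z) = Z + (10 - 2*Z) = 10 - Z)
N = 81*I (N = √((10 - 1*(-104)) - 6675) = √((10 + 104) - 6675) = √(114 - 6675) = √(-6561) = 81*I ≈ 81.0*I)
x + N = -5465 + 81*I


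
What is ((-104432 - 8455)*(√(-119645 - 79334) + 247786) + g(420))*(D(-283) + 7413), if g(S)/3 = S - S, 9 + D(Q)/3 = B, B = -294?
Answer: -181928705455728 - 734217048*I*√198979 ≈ -1.8193e+14 - 3.2751e+11*I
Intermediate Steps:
D(Q) = -909 (D(Q) = -27 + 3*(-294) = -27 - 882 = -909)
g(S) = 0 (g(S) = 3*(S - S) = 3*0 = 0)
((-104432 - 8455)*(√(-119645 - 79334) + 247786) + g(420))*(D(-283) + 7413) = ((-104432 - 8455)*(√(-119645 - 79334) + 247786) + 0)*(-909 + 7413) = (-112887*(√(-198979) + 247786) + 0)*6504 = (-112887*(I*√198979 + 247786) + 0)*6504 = (-112887*(247786 + I*√198979) + 0)*6504 = ((-27971818182 - 112887*I*√198979) + 0)*6504 = (-27971818182 - 112887*I*√198979)*6504 = -181928705455728 - 734217048*I*√198979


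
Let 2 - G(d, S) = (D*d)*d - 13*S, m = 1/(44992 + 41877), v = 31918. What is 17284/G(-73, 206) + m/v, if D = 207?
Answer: -47923081980305/3051126061845866 ≈ -0.015707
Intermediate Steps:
m = 1/86869 ≈ 1.1512e-5
G(d, S) = 2 - 207*d² + 13*S (G(d, S) = 2 - ((207*d)*d - 13*S) = 2 - (207*d² - 13*S) = 2 - (-13*S + 207*d²) = 2 + (-207*d² + 13*S) = 2 - 207*d² + 13*S)
17284/G(-73, 206) + m/v = 17284/(2 - 207*(-73)² + 13*206) + (1/86869)/31918 = 17284/(2 - 207*5329 + 2678) + (1/86869)*(1/31918) = 17284/(2 - 1103103 + 2678) + 1/2772684742 = 17284/(-1100423) + 1/2772684742 = 17284*(-1/1100423) + 1/2772684742 = -17284/1100423 + 1/2772684742 = -47923081980305/3051126061845866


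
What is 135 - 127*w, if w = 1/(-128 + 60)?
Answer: 9307/68 ≈ 136.87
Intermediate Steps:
w = -1/68 (w = 1/(-68) = -1/68 ≈ -0.014706)
135 - 127*w = 135 - 127*(-1/68) = 135 + 127/68 = 9307/68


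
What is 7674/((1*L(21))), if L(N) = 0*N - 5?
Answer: -7674/5 ≈ -1534.8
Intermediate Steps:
L(N) = -5 (L(N) = 0 - 5 = -5)
7674/((1*L(21))) = 7674/((1*(-5))) = 7674/(-5) = 7674*(-⅕) = -7674/5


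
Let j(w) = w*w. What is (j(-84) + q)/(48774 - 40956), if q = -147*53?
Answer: -245/2606 ≈ -0.094014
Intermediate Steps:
j(w) = w²
q = -7791
(j(-84) + q)/(48774 - 40956) = ((-84)² - 7791)/(48774 - 40956) = (7056 - 7791)/7818 = -735*1/7818 = -245/2606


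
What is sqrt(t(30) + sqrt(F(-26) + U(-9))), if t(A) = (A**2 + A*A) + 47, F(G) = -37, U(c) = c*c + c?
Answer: sqrt(1847 + sqrt(35)) ≈ 43.046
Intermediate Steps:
U(c) = c + c**2 (U(c) = c**2 + c = c + c**2)
t(A) = 47 + 2*A**2 (t(A) = (A**2 + A**2) + 47 = 2*A**2 + 47 = 47 + 2*A**2)
sqrt(t(30) + sqrt(F(-26) + U(-9))) = sqrt((47 + 2*30**2) + sqrt(-37 - 9*(1 - 9))) = sqrt((47 + 2*900) + sqrt(-37 - 9*(-8))) = sqrt((47 + 1800) + sqrt(-37 + 72)) = sqrt(1847 + sqrt(35))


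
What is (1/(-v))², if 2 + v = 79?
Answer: 1/5929 ≈ 0.00016866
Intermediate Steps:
v = 77 (v = -2 + 79 = 77)
(1/(-v))² = (1/(-1*77))² = (1/(-77))² = (-1/77)² = 1/5929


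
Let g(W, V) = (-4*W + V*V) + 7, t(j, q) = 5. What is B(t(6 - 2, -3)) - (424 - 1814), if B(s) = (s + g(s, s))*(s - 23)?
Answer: 1084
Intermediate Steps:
g(W, V) = 7 + V**2 - 4*W (g(W, V) = (-4*W + V**2) + 7 = (V**2 - 4*W) + 7 = 7 + V**2 - 4*W)
B(s) = (-23 + s)*(7 + s**2 - 3*s) (B(s) = (s + (7 + s**2 - 4*s))*(s - 23) = (7 + s**2 - 3*s)*(-23 + s) = (-23 + s)*(7 + s**2 - 3*s))
B(t(6 - 2, -3)) - (424 - 1814) = (-161 + 5**3 - 26*5**2 + 76*5) - (424 - 1814) = (-161 + 125 - 26*25 + 380) - 1*(-1390) = (-161 + 125 - 650 + 380) + 1390 = -306 + 1390 = 1084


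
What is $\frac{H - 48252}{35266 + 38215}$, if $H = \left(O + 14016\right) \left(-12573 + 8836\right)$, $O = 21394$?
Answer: $- \frac{132375422}{73481} \approx -1801.5$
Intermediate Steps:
$H = -132327170$ ($H = \left(21394 + 14016\right) \left(-12573 + 8836\right) = 35410 \left(-3737\right) = -132327170$)
$\frac{H - 48252}{35266 + 38215} = \frac{-132327170 - 48252}{35266 + 38215} = - \frac{132375422}{73481}$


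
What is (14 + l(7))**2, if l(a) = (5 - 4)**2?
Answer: 225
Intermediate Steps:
l(a) = 1 (l(a) = 1**2 = 1)
(14 + l(7))**2 = (14 + 1)**2 = 15**2 = 225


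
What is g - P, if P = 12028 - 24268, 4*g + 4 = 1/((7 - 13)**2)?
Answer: 1762417/144 ≈ 12239.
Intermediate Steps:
g = -143/144 (g = -1 + 1/(4*((7 - 13)**2)) = -1 + 1/(4*((-6)**2)) = -1 + (1/4)/36 = -1 + (1/4)*(1/36) = -1 + 1/144 = -143/144 ≈ -0.99306)
P = -12240
g - P = -143/144 - 1*(-12240) = -143/144 + 12240 = 1762417/144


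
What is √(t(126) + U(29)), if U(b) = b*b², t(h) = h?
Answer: √24515 ≈ 156.57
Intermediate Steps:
U(b) = b³
√(t(126) + U(29)) = √(126 + 29³) = √(126 + 24389) = √24515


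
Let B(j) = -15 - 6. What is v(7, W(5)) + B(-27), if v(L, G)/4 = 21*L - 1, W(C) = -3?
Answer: 563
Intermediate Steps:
B(j) = -21
v(L, G) = -4 + 84*L (v(L, G) = 4*(21*L - 1) = 4*(-1 + 21*L) = -4 + 84*L)
v(7, W(5)) + B(-27) = (-4 + 84*7) - 21 = (-4 + 588) - 21 = 584 - 21 = 563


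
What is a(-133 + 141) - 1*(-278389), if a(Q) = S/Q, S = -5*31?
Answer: 2226957/8 ≈ 2.7837e+5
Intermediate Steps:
S = -155
a(Q) = -155/Q
a(-133 + 141) - 1*(-278389) = -155/(-133 + 141) - 1*(-278389) = -155/8 + 278389 = 2226957/8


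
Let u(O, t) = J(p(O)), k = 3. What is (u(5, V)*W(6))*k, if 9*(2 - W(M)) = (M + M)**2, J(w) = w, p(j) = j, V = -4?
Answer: -210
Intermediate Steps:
W(M) = 2 - 4*M**2/9 (W(M) = 2 - (M + M)**2/9 = 2 - 4*M**2/9)
u(O, t) = O
(u(5, V)*W(6))*k = (5*(2 - 4/9*6**2))*3 = (5*(2 - 4/9*36))*3 = (5*(2 - 16))*3 = (5*(-14))*3 = -70*3 = -210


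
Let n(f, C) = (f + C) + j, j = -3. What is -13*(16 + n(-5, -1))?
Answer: -91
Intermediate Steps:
n(f, C) = -3 + C + f (n(f, C) = (f + C) - 3 = (C + f) - 3 = -3 + C + f)
-13*(16 + n(-5, -1)) = -13*(16 + (-3 - 1 - 5)) = -13*(16 - 9) = -13*7 = -91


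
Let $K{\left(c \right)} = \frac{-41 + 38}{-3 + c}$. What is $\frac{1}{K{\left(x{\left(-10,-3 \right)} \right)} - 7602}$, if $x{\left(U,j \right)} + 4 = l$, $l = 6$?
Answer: $- \frac{1}{7599} \approx -0.0001316$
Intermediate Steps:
$x{\left(U,j \right)} = 2$ ($x{\left(U,j \right)} = -4 + 6 = 2$)
$K{\left(c \right)} = - \frac{3}{-3 + c}$
$\frac{1}{K{\left(x{\left(-10,-3 \right)} \right)} - 7602} = \frac{1}{- \frac{3}{-3 + 2} - 7602} = \frac{1}{- \frac{3}{-1} - 7602} = \frac{1}{\left(-3\right) \left(-1\right) - 7602} = \frac{1}{3 - 7602} = \frac{1}{-7599} = - \frac{1}{7599}$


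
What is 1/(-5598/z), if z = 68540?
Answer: -34270/2799 ≈ -12.244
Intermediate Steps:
1/(-5598/z) = 1/(-5598/68540) = 1/(-5598*1/68540) = 1/(-2799/34270) = -34270/2799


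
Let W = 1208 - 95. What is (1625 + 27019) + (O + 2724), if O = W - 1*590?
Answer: 31891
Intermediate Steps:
W = 1113
O = 523 (O = 1113 - 1*590 = 1113 - 590 = 523)
(1625 + 27019) + (O + 2724) = (1625 + 27019) + (523 + 2724) = 28644 + 3247 = 31891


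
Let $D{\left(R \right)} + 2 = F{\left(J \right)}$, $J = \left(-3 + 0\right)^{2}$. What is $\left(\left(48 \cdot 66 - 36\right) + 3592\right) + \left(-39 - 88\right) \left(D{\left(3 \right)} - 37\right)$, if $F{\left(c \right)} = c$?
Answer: $10534$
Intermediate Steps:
$J = 9$ ($J = \left(-3\right)^{2} = 9$)
$D{\left(R \right)} = 7$ ($D{\left(R \right)} = -2 + 9 = 7$)
$\left(\left(48 \cdot 66 - 36\right) + 3592\right) + \left(-39 - 88\right) \left(D{\left(3 \right)} - 37\right) = \left(\left(48 \cdot 66 - 36\right) + 3592\right) + \left(-39 - 88\right) \left(7 - 37\right) = \left(\left(3168 - 36\right) + 3592\right) - -3810 = \left(3132 + 3592\right) + 3810 = 6724 + 3810 = 10534$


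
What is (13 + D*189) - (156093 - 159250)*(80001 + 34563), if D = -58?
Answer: 361667599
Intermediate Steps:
(13 + D*189) - (156093 - 159250)*(80001 + 34563) = (13 - 58*189) - (156093 - 159250)*(80001 + 34563) = (13 - 10962) - (-3157)*114564 = -10949 - 1*(-361678548) = -10949 + 361678548 = 361667599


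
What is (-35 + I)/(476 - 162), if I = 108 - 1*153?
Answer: -40/157 ≈ -0.25478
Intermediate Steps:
I = -45 (I = 108 - 153 = -45)
(-35 + I)/(476 - 162) = (-35 - 45)/(476 - 162) = -80/314 = -80*1/314 = -40/157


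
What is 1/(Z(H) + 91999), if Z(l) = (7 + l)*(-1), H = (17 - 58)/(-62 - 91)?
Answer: 153/14074735 ≈ 1.0871e-5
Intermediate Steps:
H = 41/153 (H = -41/(-153) = -41*(-1/153) = 41/153 ≈ 0.26797)
Z(l) = -7 - l
1/(Z(H) + 91999) = 1/((-7 - 1*41/153) + 91999) = 1/((-7 - 41/153) + 91999) = 1/(-1112/153 + 91999) = 1/(14074735/153) = 153/14074735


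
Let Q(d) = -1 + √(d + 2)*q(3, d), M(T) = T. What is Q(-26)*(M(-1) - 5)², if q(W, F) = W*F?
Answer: -36 - 5616*I*√6 ≈ -36.0 - 13756.0*I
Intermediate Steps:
q(W, F) = F*W
Q(d) = -1 + 3*d*√(2 + d) (Q(d) = -1 + √(d + 2)*(d*3) = -1 + √(2 + d)*(3*d) = -1 + 3*d*√(2 + d))
Q(-26)*(M(-1) - 5)² = (-1 + 3*(-26)*√(2 - 26))*(-1 - 5)² = (-1 + 3*(-26)*√(-24))*(-6)² = (-1 + 3*(-26)*(2*I*√6))*36 = (-1 - 156*I*√6)*36 = -36 - 5616*I*√6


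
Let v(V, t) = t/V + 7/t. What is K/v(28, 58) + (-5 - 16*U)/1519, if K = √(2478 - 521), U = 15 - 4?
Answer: -181/1519 + 203*√1957/445 ≈ 20.061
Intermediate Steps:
U = 11
K = √1957 ≈ 44.238
v(V, t) = 7/t + t/V
K/v(28, 58) + (-5 - 16*U)/1519 = √1957/(7/58 + 58/28) + (-5 - 16*11)/1519 = √1957/(7*(1/58) + 58*(1/28)) + (-5 - 176)*(1/1519) = √1957/(7/58 + 29/14) - 181*1/1519 = √1957/(445/203) - 181/1519 = √1957*(203/445) - 181/1519 = 203*√1957/445 - 181/1519 = -181/1519 + 203*√1957/445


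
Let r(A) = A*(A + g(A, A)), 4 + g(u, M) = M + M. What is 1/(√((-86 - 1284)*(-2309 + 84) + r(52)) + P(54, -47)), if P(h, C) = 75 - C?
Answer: -61/1520635 + √3056154/3041270 ≈ 0.00053471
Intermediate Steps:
g(u, M) = -4 + 2*M (g(u, M) = -4 + (M + M) = -4 + 2*M)
r(A) = A*(-4 + 3*A) (r(A) = A*(A + (-4 + 2*A)) = A*(-4 + 3*A))
1/(√((-86 - 1284)*(-2309 + 84) + r(52)) + P(54, -47)) = 1/(√((-86 - 1284)*(-2309 + 84) + 52*(-4 + 3*52)) + (75 - 1*(-47))) = 1/(√(-1370*(-2225) + 52*(-4 + 156)) + (75 + 47)) = 1/(√(3048250 + 52*152) + 122) = 1/(√(3048250 + 7904) + 122) = 1/(√3056154 + 122) = 1/(122 + √3056154)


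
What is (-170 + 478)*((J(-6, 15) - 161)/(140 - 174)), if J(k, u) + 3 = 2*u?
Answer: 20636/17 ≈ 1213.9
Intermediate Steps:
J(k, u) = -3 + 2*u
(-170 + 478)*((J(-6, 15) - 161)/(140 - 174)) = (-170 + 478)*(((-3 + 2*15) - 161)/(140 - 174)) = 308*(((-3 + 30) - 161)/(-34)) = 308*((27 - 161)*(-1/34)) = 308*(-134*(-1/34)) = 308*(67/17) = 20636/17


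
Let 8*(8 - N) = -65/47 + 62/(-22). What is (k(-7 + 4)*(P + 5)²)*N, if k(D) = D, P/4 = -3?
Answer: -1295805/1034 ≈ -1253.2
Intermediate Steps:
P = -12 (P = 4*(-3) = -12)
N = 8815/1034 (N = 8 - (-65/47 + 62/(-22))/8 = 8 - (-65*1/47 + 62*(-1/22))/8 = 8 - (-65/47 - 31/11)/8 = 8 - ⅛*(-2172/517) = 8 + 543/1034 = 8815/1034 ≈ 8.5251)
(k(-7 + 4)*(P + 5)²)*N = ((-7 + 4)*(-12 + 5)²)*(8815/1034) = -3*(-7)²*(8815/1034) = -3*49*(8815/1034) = -147*8815/1034 = -1295805/1034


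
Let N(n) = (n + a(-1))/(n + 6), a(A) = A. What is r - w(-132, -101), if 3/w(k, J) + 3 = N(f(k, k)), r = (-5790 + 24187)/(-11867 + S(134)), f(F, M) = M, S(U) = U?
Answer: -10313/410655 ≈ -0.025114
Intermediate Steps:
r = -18397/11733 (r = (-5790 + 24187)/(-11867 + 134) = 18397/(-11733) = 18397*(-1/11733) = -18397/11733 ≈ -1.5680)
N(n) = (-1 + n)/(6 + n) (N(n) = (n - 1)/(n + 6) = (-1 + n)/(6 + n))
w(k, J) = 3/(-3 + (-1 + k)/(6 + k))
r - w(-132, -101) = -18397/11733 - 3*(6 - 132)/(-19 - 2*(-132)) = -18397/11733 - 3*(-126)/(-19 + 264) = -18397/11733 - 3*(-126)/245 = -18397/11733 - 1*(-54/35) = -18397/11733 + 54/35 = -10313/410655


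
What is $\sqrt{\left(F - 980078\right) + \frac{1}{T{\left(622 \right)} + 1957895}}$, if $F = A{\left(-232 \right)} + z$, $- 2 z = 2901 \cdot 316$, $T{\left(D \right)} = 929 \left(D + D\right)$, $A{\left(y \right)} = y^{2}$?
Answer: $\frac{i \sqrt{13422877857417319521}}{3113571} \approx 1176.7 i$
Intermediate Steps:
$T{\left(D \right)} = 1858 D$ ($T{\left(D \right)} = 929 \cdot 2 D = 1858 D$)
$z = -458358$ ($z = - \frac{2901 \cdot 316}{2} = \left(- \frac{1}{2}\right) 916716 = -458358$)
$F = -404534$ ($F = \left(-232\right)^{2} - 458358 = 53824 - 458358 = -404534$)
$\sqrt{\left(F - 980078\right) + \frac{1}{T{\left(622 \right)} + 1957895}} = \sqrt{\left(-404534 - 980078\right) + \frac{1}{1858 \cdot 622 + 1957895}} = \sqrt{-1384612 + \frac{1}{1155676 + 1957895}} = \sqrt{-1384612 + \frac{1}{3113571}} = \sqrt{- \frac{4311087769451}{3113571}} = \frac{i \sqrt{13422877857417319521}}{3113571}$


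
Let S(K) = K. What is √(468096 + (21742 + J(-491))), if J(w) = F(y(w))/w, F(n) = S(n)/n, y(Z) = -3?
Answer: √118090634387/491 ≈ 699.88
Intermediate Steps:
F(n) = 1 (F(n) = n/n = 1)
J(w) = 1/w
√(468096 + (21742 + J(-491))) = √(468096 + (21742 + 1/(-491))) = √(468096 + (21742 - 1/491)) = √(468096 + 10675321/491) = √(240510457/491) = √118090634387/491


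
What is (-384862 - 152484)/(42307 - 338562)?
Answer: 537346/296255 ≈ 1.8138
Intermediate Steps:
(-384862 - 152484)/(42307 - 338562) = -537346/(-296255) = -537346*(-1/296255) = 537346/296255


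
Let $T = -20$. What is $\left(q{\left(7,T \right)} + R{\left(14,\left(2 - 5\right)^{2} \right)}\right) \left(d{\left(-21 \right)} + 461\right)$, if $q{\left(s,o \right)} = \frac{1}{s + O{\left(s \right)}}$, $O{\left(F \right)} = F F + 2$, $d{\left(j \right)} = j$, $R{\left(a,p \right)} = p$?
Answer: $\frac{115060}{29} \approx 3967.6$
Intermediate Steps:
$O{\left(F \right)} = 2 + F^{2}$ ($O{\left(F \right)} = F^{2} + 2 = 2 + F^{2}$)
$q{\left(s,o \right)} = \frac{1}{2 + s + s^{2}}$ ($q{\left(s,o \right)} = \frac{1}{s + \left(2 + s^{2}\right)} = \frac{1}{2 + s + s^{2}}$)
$\left(q{\left(7,T \right)} + R{\left(14,\left(2 - 5\right)^{2} \right)}\right) \left(d{\left(-21 \right)} + 461\right) = \left(\frac{1}{2 + 7 + 7^{2}} + \left(2 - 5\right)^{2}\right) \left(-21 + 461\right) = \left(\frac{1}{2 + 7 + 49} + \left(-3\right)^{2}\right) 440 = \left(\frac{1}{58} + 9\right) 440 = \frac{523}{58} \cdot 440 = \frac{115060}{29}$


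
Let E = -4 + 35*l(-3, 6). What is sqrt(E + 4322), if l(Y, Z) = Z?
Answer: 4*sqrt(283) ≈ 67.290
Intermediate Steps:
E = 206 (E = -4 + 35*6 = -4 + 210 = 206)
sqrt(E + 4322) = sqrt(206 + 4322) = sqrt(4528) = 4*sqrt(283)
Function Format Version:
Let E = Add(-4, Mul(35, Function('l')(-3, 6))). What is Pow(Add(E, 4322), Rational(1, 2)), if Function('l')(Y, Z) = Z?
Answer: Mul(4, Pow(283, Rational(1, 2))) ≈ 67.290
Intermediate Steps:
E = 206 (E = Add(-4, Mul(35, 6)) = Add(-4, 210) = 206)
Pow(Add(E, 4322), Rational(1, 2)) = Pow(Add(206, 4322), Rational(1, 2)) = Pow(4528, Rational(1, 2)) = Mul(4, Pow(283, Rational(1, 2)))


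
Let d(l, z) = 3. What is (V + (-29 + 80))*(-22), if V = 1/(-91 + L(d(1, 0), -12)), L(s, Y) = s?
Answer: -4487/4 ≈ -1121.8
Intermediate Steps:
V = -1/88 (V = 1/(-91 + 3) = 1/(-88) = -1/88 ≈ -0.011364)
(V + (-29 + 80))*(-22) = (-1/88 + (-29 + 80))*(-22) = (-1/88 + 51)*(-22) = (4487/88)*(-22) = -4487/4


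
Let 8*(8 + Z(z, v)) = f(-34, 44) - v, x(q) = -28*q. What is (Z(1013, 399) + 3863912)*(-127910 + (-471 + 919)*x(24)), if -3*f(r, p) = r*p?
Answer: -19889865449585/12 ≈ -1.6575e+12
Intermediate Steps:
f(r, p) = -p*r/3 (f(r, p) = -r*p/3 = -p*r/3)
Z(z, v) = 163/3 - v/8 (Z(z, v) = -8 + (-⅓*44*(-34) - v)/8 = -8 + (1496/3 - v)/8 = -8 + (187/3 - v/8) = 163/3 - v/8)
(Z(1013, 399) + 3863912)*(-127910 + (-471 + 919)*x(24)) = ((163/3 - ⅛*399) + 3863912)*(-127910 + (-471 + 919)*(-28*24)) = ((163/3 - 399/8) + 3863912)*(-127910 + 448*(-672)) = (107/24 + 3863912)*(-127910 - 301056) = (92733995/24)*(-428966) = -19889865449585/12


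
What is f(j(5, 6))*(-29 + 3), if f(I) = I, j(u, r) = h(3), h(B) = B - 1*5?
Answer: 52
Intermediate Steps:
h(B) = -5 + B (h(B) = B - 5 = -5 + B)
j(u, r) = -2 (j(u, r) = -5 + 3 = -2)
f(j(5, 6))*(-29 + 3) = -2*(-29 + 3) = -2*(-26) = 52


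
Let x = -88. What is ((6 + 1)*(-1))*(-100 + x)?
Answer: 1316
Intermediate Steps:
((6 + 1)*(-1))*(-100 + x) = ((6 + 1)*(-1))*(-100 - 88) = (7*(-1))*(-188) = -7*(-188) = 1316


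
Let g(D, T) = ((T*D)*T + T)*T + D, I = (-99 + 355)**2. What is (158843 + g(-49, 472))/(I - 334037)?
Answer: 5152166774/268501 ≈ 19189.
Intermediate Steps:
I = 65536 (I = 256**2 = 65536)
g(D, T) = D + T*(T + D*T**2) (g(D, T) = ((D*T)*T + T)*T + D = (D*T**2 + T)*T + D = (T + D*T**2)*T + D = T*(T + D*T**2) + D = D + T*(T + D*T**2))
(158843 + g(-49, 472))/(I - 334037) = (158843 + (-49 + 472**2 - 49*472**3))/(65536 - 334037) = (158843 + (-49 + 222784 - 49*105154048))/(-268501) = (158843 + (-49 + 222784 - 5152548352))*(-1/268501) = (158843 - 5152325617)*(-1/268501) = -5152166774*(-1/268501) = 5152166774/268501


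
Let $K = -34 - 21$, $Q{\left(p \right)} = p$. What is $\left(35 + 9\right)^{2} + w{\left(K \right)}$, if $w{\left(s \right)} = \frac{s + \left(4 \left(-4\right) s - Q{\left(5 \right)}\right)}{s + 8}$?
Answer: $\frac{90172}{47} \approx 1918.6$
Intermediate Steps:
$K = -55$
$w{\left(s \right)} = \frac{-5 - 15 s}{8 + s}$ ($w{\left(s \right)} = \frac{s + \left(4 \left(-4\right) s - 5\right)}{s + 8} = \frac{s - \left(5 + 16 s\right)}{8 + s} = \frac{-5 - 15 s}{8 + s}$)
$\left(35 + 9\right)^{2} + w{\left(K \right)} = \left(35 + 9\right)^{2} + \frac{5 \left(-1 - -165\right)}{8 - 55} = 44^{2} + \frac{5 \left(-1 + 165\right)}{-47} = 1936 + 5 \left(- \frac{1}{47}\right) 164 = 1936 - \frac{820}{47} = \frac{90172}{47}$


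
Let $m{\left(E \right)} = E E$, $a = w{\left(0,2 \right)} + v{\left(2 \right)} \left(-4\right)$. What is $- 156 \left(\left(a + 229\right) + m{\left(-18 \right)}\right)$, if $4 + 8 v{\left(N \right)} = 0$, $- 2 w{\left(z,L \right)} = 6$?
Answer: $-86112$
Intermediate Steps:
$w{\left(z,L \right)} = -3$ ($w{\left(z,L \right)} = \left(- \frac{1}{2}\right) 6 = -3$)
$v{\left(N \right)} = - \frac{1}{2}$ ($v{\left(N \right)} = - \frac{1}{2} + \frac{1}{8} \cdot 0 = - \frac{1}{2} + 0 = - \frac{1}{2}$)
$a = -1$ ($a = -3 - -2 = -3 + 2 = -1$)
$m{\left(E \right)} = E^{2}$
$- 156 \left(\left(a + 229\right) + m{\left(-18 \right)}\right) = - 156 \left(\left(-1 + 229\right) + \left(-18\right)^{2}\right) = - 156 \left(228 + 324\right) = \left(-156\right) 552 = -86112$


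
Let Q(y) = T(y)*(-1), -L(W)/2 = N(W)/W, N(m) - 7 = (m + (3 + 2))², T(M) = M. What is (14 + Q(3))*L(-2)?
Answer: 176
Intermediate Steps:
N(m) = 7 + (5 + m)² (N(m) = 7 + (m + (3 + 2))² = 7 + (m + 5)² = 7 + (5 + m)²)
L(W) = -2*(7 + (5 + W)²)/W
Q(y) = -y (Q(y) = y*(-1) = -y)
(14 + Q(3))*L(-2) = (14 - 1*3)*(2*(-7 - (5 - 2)²)/(-2)) = (14 - 3)*(2*(-½)*(-7 - 1*3²)) = 11*(2*(-½)*(-7 - 1*9)) = 11*(2*(-½)*(-7 - 9)) = 11*(2*(-½)*(-16)) = 11*16 = 176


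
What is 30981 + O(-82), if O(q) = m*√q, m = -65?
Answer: 30981 - 65*I*√82 ≈ 30981.0 - 588.6*I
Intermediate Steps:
O(q) = -65*√q
30981 + O(-82) = 30981 - 65*I*√82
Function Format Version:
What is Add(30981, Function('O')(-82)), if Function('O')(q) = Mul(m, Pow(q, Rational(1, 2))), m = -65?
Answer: Add(30981, Mul(-65, I, Pow(82, Rational(1, 2)))) ≈ Add(30981., Mul(-588.60, I))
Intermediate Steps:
Function('O')(q) = Mul(-65, Pow(q, Rational(1, 2)))
Add(30981, Function('O')(-82)) = Add(30981, Mul(-65, Pow(-82, Rational(1, 2)))) = Add(30981, Mul(-65, Mul(I, Pow(82, Rational(1, 2))))) = Add(30981, Mul(-65, I, Pow(82, Rational(1, 2))))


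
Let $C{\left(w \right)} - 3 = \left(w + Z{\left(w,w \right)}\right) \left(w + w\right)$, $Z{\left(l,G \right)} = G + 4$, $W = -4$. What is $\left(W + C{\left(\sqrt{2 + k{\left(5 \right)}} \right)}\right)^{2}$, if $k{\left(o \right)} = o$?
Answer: $1177 + 432 \sqrt{7} \approx 2320.0$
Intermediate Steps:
$Z{\left(l,G \right)} = 4 + G$
$C{\left(w \right)} = 3 + 2 w \left(4 + 2 w\right)$ ($C{\left(w \right)} = 3 + \left(w + \left(4 + w\right)\right) \left(w + w\right) = 3 + \left(4 + 2 w\right) 2 w = 3 + 2 w \left(4 + 2 w\right)$)
$\left(W + C{\left(\sqrt{2 + k{\left(5 \right)}} \right)}\right)^{2} = \left(-4 + \left(3 + 4 \left(\sqrt{2 + 5}\right)^{2} + 8 \sqrt{2 + 5}\right)\right)^{2} = \left(-4 + \left(3 + 4 \left(\sqrt{7}\right)^{2} + 8 \sqrt{7}\right)\right)^{2} = \left(-4 + \left(3 + 4 \cdot 7 + 8 \sqrt{7}\right)\right)^{2} = \left(-4 + \left(3 + 28 + 8 \sqrt{7}\right)\right)^{2} = \left(-4 + \left(31 + 8 \sqrt{7}\right)\right)^{2} = \left(27 + 8 \sqrt{7}\right)^{2}$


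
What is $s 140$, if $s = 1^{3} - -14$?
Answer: $2100$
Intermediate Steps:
$s = 15$ ($s = 1 + 14 = 15$)
$s 140 = 15 \cdot 140 = 2100$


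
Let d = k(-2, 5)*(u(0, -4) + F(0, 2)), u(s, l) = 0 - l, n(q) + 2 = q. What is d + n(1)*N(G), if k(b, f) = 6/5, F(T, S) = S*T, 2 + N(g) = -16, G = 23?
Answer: 114/5 ≈ 22.800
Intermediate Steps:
N(g) = -18 (N(g) = -2 - 16 = -18)
n(q) = -2 + q
k(b, f) = 6/5 (k(b, f) = 6*(⅕) = 6/5)
u(s, l) = -l
d = 24/5 (d = 6*(-1*(-4) + 2*0)/5 = 6*(4 + 0)/5 = (6/5)*4 = 24/5 ≈ 4.8000)
d + n(1)*N(G) = 24/5 + (-2 + 1)*(-18) = 24/5 - 1*(-18) = 24/5 + 18 = 114/5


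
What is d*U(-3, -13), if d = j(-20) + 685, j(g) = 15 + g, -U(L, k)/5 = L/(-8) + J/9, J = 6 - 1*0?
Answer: -10625/3 ≈ -3541.7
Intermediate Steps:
J = 6 (J = 6 + 0 = 6)
U(L, k) = -10/3 + 5*L/8 (U(L, k) = -5*(L/(-8) + 6/9) = -5*(L*(-1/8) + 6*(1/9)) = -5*(-L/8 + 2/3) = -5*(2/3 - L/8) = -10/3 + 5*L/8)
d = 680 (d = (15 - 20) + 685 = -5 + 685 = 680)
d*U(-3, -13) = 680*(-10/3 + (5/8)*(-3)) = 680*(-10/3 - 15/8) = 680*(-125/24) = -10625/3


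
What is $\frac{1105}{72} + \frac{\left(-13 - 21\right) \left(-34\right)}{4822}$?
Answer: $\frac{2705771}{173592} \approx 15.587$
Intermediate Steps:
$\frac{1105}{72} + \frac{\left(-13 - 21\right) \left(-34\right)}{4822} = 1105 \cdot \frac{1}{72} + \left(-34\right) \left(-34\right) \frac{1}{4822} = \frac{1105}{72} + 1156 \cdot \frac{1}{4822} = \frac{1105}{72} + \frac{578}{2411} = \frac{2705771}{173592}$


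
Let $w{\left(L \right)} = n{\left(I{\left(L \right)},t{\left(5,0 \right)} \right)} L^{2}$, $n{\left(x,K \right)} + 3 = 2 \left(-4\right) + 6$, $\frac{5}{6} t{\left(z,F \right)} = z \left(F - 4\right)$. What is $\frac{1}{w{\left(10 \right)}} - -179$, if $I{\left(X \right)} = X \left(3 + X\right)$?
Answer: $\frac{89499}{500} \approx 179.0$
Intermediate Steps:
$t{\left(z,F \right)} = \frac{6 z \left(-4 + F\right)}{5}$ ($t{\left(z,F \right)} = \frac{6 z \left(F - 4\right)}{5} = \frac{6 z \left(-4 + F\right)}{5}$)
$n{\left(x,K \right)} = -5$ ($n{\left(x,K \right)} = -3 + \left(2 \left(-4\right) + 6\right) = -3 + \left(-8 + 6\right) = -3 - 2 = -5$)
$w{\left(L \right)} = - 5 L^{2}$
$\frac{1}{w{\left(10 \right)}} - -179 = \frac{1}{\left(-5\right) 10^{2}} - -179 = \frac{1}{\left(-5\right) 100} + 179 = \frac{1}{-500} + 179 = - \frac{1}{500} + 179 = \frac{89499}{500}$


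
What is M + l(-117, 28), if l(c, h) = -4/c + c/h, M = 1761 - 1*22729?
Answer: -68704745/3276 ≈ -20972.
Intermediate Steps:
M = -20968 (M = 1761 - 22729 = -20968)
M + l(-117, 28) = -20968 + (-4/(-117) - 117/28) = -20968 + (-4*(-1/117) - 117*1/28) = -20968 + (4/117 - 117/28) = -20968 - 13577/3276 = -68704745/3276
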